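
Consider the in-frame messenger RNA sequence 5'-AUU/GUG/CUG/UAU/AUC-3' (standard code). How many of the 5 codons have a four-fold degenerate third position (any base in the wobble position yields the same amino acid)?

2

Codon 1 AUU (Ile): third position 3-fold.
Codon 2 GUG (Val): third position 4-fold.
Codon 3 CUG (Leu): third position 4-fold.
Codon 4 UAU (Tyr): third position 2-fold.
Codon 5 AUC (Ile): third position 3-fold.
Four-fold degenerate third positions: 2.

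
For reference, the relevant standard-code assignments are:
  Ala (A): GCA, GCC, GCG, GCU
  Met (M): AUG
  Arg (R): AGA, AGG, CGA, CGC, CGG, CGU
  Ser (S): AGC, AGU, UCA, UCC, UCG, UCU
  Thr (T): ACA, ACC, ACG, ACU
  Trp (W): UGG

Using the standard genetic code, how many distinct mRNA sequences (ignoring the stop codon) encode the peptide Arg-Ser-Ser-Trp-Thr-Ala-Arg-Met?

Arg: 6 codons.
Ser: 6 codons.
Ser: 6 codons.
Trp: 1 codon.
Thr: 4 codons.
Ala: 4 codons.
Arg: 6 codons.
Met: 1 codon.
6 × 6 × 6 × 1 × 4 × 4 × 6 × 1 = 20736.

20736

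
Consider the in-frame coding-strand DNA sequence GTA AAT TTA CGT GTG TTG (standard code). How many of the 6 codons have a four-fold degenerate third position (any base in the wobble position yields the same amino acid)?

Codon 1 GTA (Val): third position 4-fold.
Codon 2 AAT (Asn): third position 2-fold.
Codon 3 TTA (Leu): third position 2-fold.
Codon 4 CGT (Arg): third position 4-fold.
Codon 5 GTG (Val): third position 4-fold.
Codon 6 TTG (Leu): third position 2-fold.
Four-fold degenerate third positions: 3.

3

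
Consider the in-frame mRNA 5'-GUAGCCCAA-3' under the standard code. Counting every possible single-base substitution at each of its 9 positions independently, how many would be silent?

7

Codon 1 (GUA, Val): 3 synonymous substitutions.
Codon 2 (GCC, Ala): 3 synonymous substitutions.
Codon 3 (CAA, Gln): 1 synonymous substitution.
Total: 3 + 3 + 1 = 7.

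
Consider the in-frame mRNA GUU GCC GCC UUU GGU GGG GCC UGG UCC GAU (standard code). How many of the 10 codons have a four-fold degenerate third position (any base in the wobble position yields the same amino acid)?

7

Codon 1 GUU (Val): third position 4-fold.
Codon 2 GCC (Ala): third position 4-fold.
Codon 3 GCC (Ala): third position 4-fold.
Codon 4 UUU (Phe): third position 2-fold.
Codon 5 GGU (Gly): third position 4-fold.
Codon 6 GGG (Gly): third position 4-fold.
Codon 7 GCC (Ala): third position 4-fold.
Codon 8 UGG (Trp): third position 1-fold.
Codon 9 UCC (Ser): third position 4-fold.
Codon 10 GAU (Asp): third position 2-fold.
Four-fold degenerate third positions: 7.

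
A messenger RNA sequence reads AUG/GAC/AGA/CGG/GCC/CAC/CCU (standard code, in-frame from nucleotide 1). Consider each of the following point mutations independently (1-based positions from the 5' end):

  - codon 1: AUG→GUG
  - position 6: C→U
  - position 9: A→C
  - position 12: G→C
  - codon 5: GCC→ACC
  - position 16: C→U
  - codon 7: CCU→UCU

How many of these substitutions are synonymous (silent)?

2

Codon 1: AUG (Met) → GUG (Val) — missense.
Codon 2: GAC (Asp) → GAU (Asp) — synonymous.
Codon 3: AGA (Arg) → AGC (Ser) — missense.
Codon 4: CGG (Arg) → CGC (Arg) — synonymous.
Codon 5: GCC (Ala) → ACC (Thr) — missense.
Codon 6: CAC (His) → UAC (Tyr) — missense.
Codon 7: CCU (Pro) → UCU (Ser) — missense.
Synonymous: 2 of 7.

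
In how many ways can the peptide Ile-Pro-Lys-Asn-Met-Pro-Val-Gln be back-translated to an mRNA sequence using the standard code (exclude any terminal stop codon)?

1536

Ile: 3 codons.
Pro: 4 codons.
Lys: 2 codons.
Asn: 2 codons.
Met: 1 codon.
Pro: 4 codons.
Val: 4 codons.
Gln: 2 codons.
3 × 4 × 2 × 2 × 1 × 4 × 4 × 2 = 1536.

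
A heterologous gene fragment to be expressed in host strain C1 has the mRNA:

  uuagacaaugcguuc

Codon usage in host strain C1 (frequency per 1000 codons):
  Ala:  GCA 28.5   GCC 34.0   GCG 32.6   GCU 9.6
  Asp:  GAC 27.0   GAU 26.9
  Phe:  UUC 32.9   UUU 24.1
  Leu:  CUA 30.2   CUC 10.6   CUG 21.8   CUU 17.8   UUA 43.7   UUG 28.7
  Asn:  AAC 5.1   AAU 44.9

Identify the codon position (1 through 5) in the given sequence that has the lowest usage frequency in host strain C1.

2

Codon 1 UUA (Leu): 43.7 per 1000.
Codon 2 GAC (Asp): 27.0 per 1000.
Codon 3 AAU (Asn): 44.9 per 1000.
Codon 4 GCG (Ala): 32.6 per 1000.
Codon 5 UUC (Phe): 32.9 per 1000.
Lowest frequency is 27.0 at codon 2.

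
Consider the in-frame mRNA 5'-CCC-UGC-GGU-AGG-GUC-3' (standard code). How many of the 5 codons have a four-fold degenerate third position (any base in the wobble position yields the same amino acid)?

Codon 1 CCC (Pro): third position 4-fold.
Codon 2 UGC (Cys): third position 2-fold.
Codon 3 GGU (Gly): third position 4-fold.
Codon 4 AGG (Arg): third position 2-fold.
Codon 5 GUC (Val): third position 4-fold.
Four-fold degenerate third positions: 3.

3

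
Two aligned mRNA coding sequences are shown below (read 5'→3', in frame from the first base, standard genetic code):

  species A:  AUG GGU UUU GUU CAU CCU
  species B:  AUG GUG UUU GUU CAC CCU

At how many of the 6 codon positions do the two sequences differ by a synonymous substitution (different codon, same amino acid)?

Codon 1: AUG Met / AUG Met — identical.
Codon 2: GGU Gly / GUG Val — nonsynonymous.
Codon 3: UUU Phe / UUU Phe — identical.
Codon 4: GUU Val / GUU Val — identical.
Codon 5: CAU His / CAC His — synonymous.
Codon 6: CCU Pro / CCU Pro — identical.
Synonymous differences: 1.

1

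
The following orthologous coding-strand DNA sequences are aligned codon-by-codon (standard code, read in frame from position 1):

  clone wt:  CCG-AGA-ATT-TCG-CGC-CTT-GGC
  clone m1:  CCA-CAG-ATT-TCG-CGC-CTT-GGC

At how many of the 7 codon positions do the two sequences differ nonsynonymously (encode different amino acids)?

Codon 1: CCG Pro / CCA Pro — synonymous.
Codon 2: AGA Arg / CAG Gln — nonsynonymous.
Codon 3: ATT Ile / ATT Ile — identical.
Codon 4: TCG Ser / TCG Ser — identical.
Codon 5: CGC Arg / CGC Arg — identical.
Codon 6: CTT Leu / CTT Leu — identical.
Codon 7: GGC Gly / GGC Gly — identical.
Nonsynonymous differences: 1.

1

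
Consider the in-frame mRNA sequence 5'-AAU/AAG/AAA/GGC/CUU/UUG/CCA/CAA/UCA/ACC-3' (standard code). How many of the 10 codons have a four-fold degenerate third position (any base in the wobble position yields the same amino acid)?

5

Codon 1 AAU (Asn): third position 2-fold.
Codon 2 AAG (Lys): third position 2-fold.
Codon 3 AAA (Lys): third position 2-fold.
Codon 4 GGC (Gly): third position 4-fold.
Codon 5 CUU (Leu): third position 4-fold.
Codon 6 UUG (Leu): third position 2-fold.
Codon 7 CCA (Pro): third position 4-fold.
Codon 8 CAA (Gln): third position 2-fold.
Codon 9 UCA (Ser): third position 4-fold.
Codon 10 ACC (Thr): third position 4-fold.
Four-fold degenerate third positions: 5.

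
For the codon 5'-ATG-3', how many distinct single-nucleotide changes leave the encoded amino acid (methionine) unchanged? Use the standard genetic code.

Position 1: none → 0 synonymous.
Position 2: none → 0 synonymous.
Position 3: none → 0 synonymous.
Total: 0 + 0 + 0 = 0.

0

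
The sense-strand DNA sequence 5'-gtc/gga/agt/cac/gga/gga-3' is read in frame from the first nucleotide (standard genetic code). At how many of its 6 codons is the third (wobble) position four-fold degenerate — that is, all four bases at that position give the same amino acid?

4

Codon 1 GTC (Val): third position 4-fold.
Codon 2 GGA (Gly): third position 4-fold.
Codon 3 AGT (Ser): third position 2-fold.
Codon 4 CAC (His): third position 2-fold.
Codon 5 GGA (Gly): third position 4-fold.
Codon 6 GGA (Gly): third position 4-fold.
Four-fold degenerate third positions: 4.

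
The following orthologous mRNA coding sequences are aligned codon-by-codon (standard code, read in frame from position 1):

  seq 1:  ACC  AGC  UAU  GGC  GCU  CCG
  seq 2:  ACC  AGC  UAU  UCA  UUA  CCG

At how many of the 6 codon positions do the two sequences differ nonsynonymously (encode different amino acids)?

2

Codon 1: ACC Thr / ACC Thr — identical.
Codon 2: AGC Ser / AGC Ser — identical.
Codon 3: UAU Tyr / UAU Tyr — identical.
Codon 4: GGC Gly / UCA Ser — nonsynonymous.
Codon 5: GCU Ala / UUA Leu — nonsynonymous.
Codon 6: CCG Pro / CCG Pro — identical.
Nonsynonymous differences: 2.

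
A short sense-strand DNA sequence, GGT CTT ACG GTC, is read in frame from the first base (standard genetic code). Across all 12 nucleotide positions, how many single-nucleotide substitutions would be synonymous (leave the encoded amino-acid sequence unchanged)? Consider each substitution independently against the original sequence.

12

Codon 1 (GGT, Gly): 3 synonymous substitutions.
Codon 2 (CTT, Leu): 3 synonymous substitutions.
Codon 3 (ACG, Thr): 3 synonymous substitutions.
Codon 4 (GTC, Val): 3 synonymous substitutions.
Total: 3 + 3 + 3 + 3 = 12.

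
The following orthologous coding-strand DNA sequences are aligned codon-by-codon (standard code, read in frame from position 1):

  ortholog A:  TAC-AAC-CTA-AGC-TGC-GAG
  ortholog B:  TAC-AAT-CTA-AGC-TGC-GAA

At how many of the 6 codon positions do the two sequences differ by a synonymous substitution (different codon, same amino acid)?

2

Codon 1: TAC Tyr / TAC Tyr — identical.
Codon 2: AAC Asn / AAT Asn — synonymous.
Codon 3: CTA Leu / CTA Leu — identical.
Codon 4: AGC Ser / AGC Ser — identical.
Codon 5: TGC Cys / TGC Cys — identical.
Codon 6: GAG Glu / GAA Glu — synonymous.
Synonymous differences: 2.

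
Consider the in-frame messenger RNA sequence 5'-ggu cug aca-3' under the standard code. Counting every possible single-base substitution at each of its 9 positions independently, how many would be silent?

10

Codon 1 (GGU, Gly): 3 synonymous substitutions.
Codon 2 (CUG, Leu): 4 synonymous substitutions.
Codon 3 (ACA, Thr): 3 synonymous substitutions.
Total: 3 + 4 + 3 = 10.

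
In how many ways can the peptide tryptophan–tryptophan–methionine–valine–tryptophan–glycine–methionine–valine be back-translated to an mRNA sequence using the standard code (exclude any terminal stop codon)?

64

Trp: 1 codon.
Trp: 1 codon.
Met: 1 codon.
Val: 4 codons.
Trp: 1 codon.
Gly: 4 codons.
Met: 1 codon.
Val: 4 codons.
1 × 1 × 1 × 4 × 1 × 4 × 1 × 4 = 64.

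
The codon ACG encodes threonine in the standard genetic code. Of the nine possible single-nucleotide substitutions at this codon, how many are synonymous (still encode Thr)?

Position 1: none → 0 synonymous.
Position 2: none → 0 synonymous.
Position 3: ACU, ACC, ACA → 3 synonymous.
Total: 0 + 0 + 3 = 3.

3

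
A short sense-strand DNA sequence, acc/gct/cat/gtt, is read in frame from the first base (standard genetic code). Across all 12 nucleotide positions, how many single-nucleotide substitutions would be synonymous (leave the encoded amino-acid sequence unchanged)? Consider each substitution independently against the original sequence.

10

Codon 1 (ACC, Thr): 3 synonymous substitutions.
Codon 2 (GCT, Ala): 3 synonymous substitutions.
Codon 3 (CAT, His): 1 synonymous substitution.
Codon 4 (GTT, Val): 3 synonymous substitutions.
Total: 3 + 3 + 1 + 3 = 10.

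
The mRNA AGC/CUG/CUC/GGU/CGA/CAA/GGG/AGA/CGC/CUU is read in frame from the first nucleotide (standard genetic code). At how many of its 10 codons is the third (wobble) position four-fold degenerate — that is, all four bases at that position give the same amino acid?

7

Codon 1 AGC (Ser): third position 2-fold.
Codon 2 CUG (Leu): third position 4-fold.
Codon 3 CUC (Leu): third position 4-fold.
Codon 4 GGU (Gly): third position 4-fold.
Codon 5 CGA (Arg): third position 4-fold.
Codon 6 CAA (Gln): third position 2-fold.
Codon 7 GGG (Gly): third position 4-fold.
Codon 8 AGA (Arg): third position 2-fold.
Codon 9 CGC (Arg): third position 4-fold.
Codon 10 CUU (Leu): third position 4-fold.
Four-fold degenerate third positions: 7.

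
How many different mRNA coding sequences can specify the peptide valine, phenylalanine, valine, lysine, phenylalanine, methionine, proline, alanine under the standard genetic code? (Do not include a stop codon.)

2048

Val: 4 codons.
Phe: 2 codons.
Val: 4 codons.
Lys: 2 codons.
Phe: 2 codons.
Met: 1 codon.
Pro: 4 codons.
Ala: 4 codons.
4 × 2 × 4 × 2 × 2 × 1 × 4 × 4 = 2048.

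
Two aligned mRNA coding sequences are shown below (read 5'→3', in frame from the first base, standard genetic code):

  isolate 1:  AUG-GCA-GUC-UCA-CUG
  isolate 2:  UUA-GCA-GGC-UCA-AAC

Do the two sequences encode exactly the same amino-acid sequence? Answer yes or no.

no

Codon 1: AUG Met / UUA Leu — nonsynonymous.
Codon 2: GCA Ala / GCA Ala — identical.
Codon 3: GUC Val / GGC Gly — nonsynonymous.
Codon 4: UCA Ser / UCA Ser — identical.
Codon 5: CUG Leu / AAC Asn — nonsynonymous.
Nonsynonymous differences: 3 → different protein.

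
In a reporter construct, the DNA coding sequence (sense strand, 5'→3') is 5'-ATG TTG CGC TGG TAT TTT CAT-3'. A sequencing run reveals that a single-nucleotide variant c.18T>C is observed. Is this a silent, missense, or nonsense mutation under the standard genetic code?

silent

Position 18 falls in codon 6: TTT → Phe.
After the substitution the codon is TTC → Phe.
Both encode Phe, so the change is synonymous.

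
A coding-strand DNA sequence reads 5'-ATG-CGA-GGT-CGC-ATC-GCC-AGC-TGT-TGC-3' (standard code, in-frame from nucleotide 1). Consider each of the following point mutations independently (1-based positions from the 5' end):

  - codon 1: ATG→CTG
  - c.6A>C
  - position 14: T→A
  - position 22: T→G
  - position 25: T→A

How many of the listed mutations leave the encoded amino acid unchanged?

Codon 1: ATG (Met) → CTG (Leu) — missense.
Codon 2: CGA (Arg) → CGC (Arg) — synonymous.
Codon 5: ATC (Ile) → AAC (Asn) — missense.
Codon 8: TGT (Cys) → GGT (Gly) — missense.
Codon 9: TGC (Cys) → AGC (Ser) — missense.
Synonymous: 1 of 5.

1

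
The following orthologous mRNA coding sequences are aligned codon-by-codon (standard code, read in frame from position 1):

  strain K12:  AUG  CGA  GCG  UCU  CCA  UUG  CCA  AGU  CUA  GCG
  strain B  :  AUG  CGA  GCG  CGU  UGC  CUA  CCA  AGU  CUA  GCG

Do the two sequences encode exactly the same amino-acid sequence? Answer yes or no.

Codon 1: AUG Met / AUG Met — identical.
Codon 2: CGA Arg / CGA Arg — identical.
Codon 3: GCG Ala / GCG Ala — identical.
Codon 4: UCU Ser / CGU Arg — nonsynonymous.
Codon 5: CCA Pro / UGC Cys — nonsynonymous.
Codon 6: UUG Leu / CUA Leu — synonymous.
Codon 7: CCA Pro / CCA Pro — identical.
Codon 8: AGU Ser / AGU Ser — identical.
Codon 9: CUA Leu / CUA Leu — identical.
Codon 10: GCG Ala / GCG Ala — identical.
Nonsynonymous differences: 2 → different protein.

no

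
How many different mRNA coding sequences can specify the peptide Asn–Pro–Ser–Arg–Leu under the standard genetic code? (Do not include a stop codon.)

Asn: 2 codons.
Pro: 4 codons.
Ser: 6 codons.
Arg: 6 codons.
Leu: 6 codons.
2 × 4 × 6 × 6 × 6 = 1728.

1728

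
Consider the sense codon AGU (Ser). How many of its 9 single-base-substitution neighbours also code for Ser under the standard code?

Position 1: none → 0 synonymous.
Position 2: none → 0 synonymous.
Position 3: AGC → 1 synonymous.
Total: 0 + 0 + 1 = 1.

1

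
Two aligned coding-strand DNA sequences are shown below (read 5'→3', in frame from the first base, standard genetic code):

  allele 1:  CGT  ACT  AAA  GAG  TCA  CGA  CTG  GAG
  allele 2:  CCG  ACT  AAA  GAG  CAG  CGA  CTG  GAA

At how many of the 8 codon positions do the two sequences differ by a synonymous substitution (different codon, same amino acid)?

Codon 1: CGT Arg / CCG Pro — nonsynonymous.
Codon 2: ACT Thr / ACT Thr — identical.
Codon 3: AAA Lys / AAA Lys — identical.
Codon 4: GAG Glu / GAG Glu — identical.
Codon 5: TCA Ser / CAG Gln — nonsynonymous.
Codon 6: CGA Arg / CGA Arg — identical.
Codon 7: CTG Leu / CTG Leu — identical.
Codon 8: GAG Glu / GAA Glu — synonymous.
Synonymous differences: 1.

1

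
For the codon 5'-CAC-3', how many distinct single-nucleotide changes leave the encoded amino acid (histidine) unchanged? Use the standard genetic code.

Position 1: none → 0 synonymous.
Position 2: none → 0 synonymous.
Position 3: CAU → 1 synonymous.
Total: 0 + 0 + 1 = 1.

1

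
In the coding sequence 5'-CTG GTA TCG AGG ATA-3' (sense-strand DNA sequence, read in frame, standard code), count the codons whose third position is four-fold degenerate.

3

Codon 1 CTG (Leu): third position 4-fold.
Codon 2 GTA (Val): third position 4-fold.
Codon 3 TCG (Ser): third position 4-fold.
Codon 4 AGG (Arg): third position 2-fold.
Codon 5 ATA (Ile): third position 3-fold.
Four-fold degenerate third positions: 3.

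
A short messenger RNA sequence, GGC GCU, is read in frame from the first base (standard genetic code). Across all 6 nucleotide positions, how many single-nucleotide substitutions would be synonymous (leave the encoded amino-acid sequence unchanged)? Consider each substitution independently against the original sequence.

6

Codon 1 (GGC, Gly): 3 synonymous substitutions.
Codon 2 (GCU, Ala): 3 synonymous substitutions.
Total: 3 + 3 = 6.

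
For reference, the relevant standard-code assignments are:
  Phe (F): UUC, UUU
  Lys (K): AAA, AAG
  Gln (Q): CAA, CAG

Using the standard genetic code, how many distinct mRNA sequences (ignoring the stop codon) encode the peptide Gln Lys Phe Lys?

Gln: 2 codons.
Lys: 2 codons.
Phe: 2 codons.
Lys: 2 codons.
2 × 2 × 2 × 2 = 16.

16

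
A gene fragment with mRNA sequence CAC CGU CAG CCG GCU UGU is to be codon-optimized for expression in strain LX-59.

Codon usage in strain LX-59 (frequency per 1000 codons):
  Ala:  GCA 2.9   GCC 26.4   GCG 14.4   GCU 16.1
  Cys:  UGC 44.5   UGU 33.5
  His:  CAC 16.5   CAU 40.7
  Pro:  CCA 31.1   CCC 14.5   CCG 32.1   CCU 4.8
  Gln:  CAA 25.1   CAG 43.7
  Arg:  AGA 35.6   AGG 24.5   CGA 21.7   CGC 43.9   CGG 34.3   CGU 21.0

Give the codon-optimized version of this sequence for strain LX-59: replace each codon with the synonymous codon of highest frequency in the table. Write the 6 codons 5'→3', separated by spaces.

CAU CGC CAG CCG GCC UGC

Codon 1 (His): best is CAU at 40.7.
Codon 2 (Arg): best is CGC at 43.9.
Codon 3 (Gln): best is CAG at 43.7.
Codon 4 (Pro): best is CCG at 32.1.
Codon 5 (Ala): best is GCC at 26.4.
Codon 6 (Cys): best is UGC at 44.5.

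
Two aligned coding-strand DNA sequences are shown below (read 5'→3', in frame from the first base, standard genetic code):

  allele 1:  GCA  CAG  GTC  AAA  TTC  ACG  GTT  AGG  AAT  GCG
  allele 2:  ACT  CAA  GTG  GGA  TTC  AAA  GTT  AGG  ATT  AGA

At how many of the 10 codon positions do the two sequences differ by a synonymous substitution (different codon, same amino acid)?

2

Codon 1: GCA Ala / ACT Thr — nonsynonymous.
Codon 2: CAG Gln / CAA Gln — synonymous.
Codon 3: GTC Val / GTG Val — synonymous.
Codon 4: AAA Lys / GGA Gly — nonsynonymous.
Codon 5: TTC Phe / TTC Phe — identical.
Codon 6: ACG Thr / AAA Lys — nonsynonymous.
Codon 7: GTT Val / GTT Val — identical.
Codon 8: AGG Arg / AGG Arg — identical.
Codon 9: AAT Asn / ATT Ile — nonsynonymous.
Codon 10: GCG Ala / AGA Arg — nonsynonymous.
Synonymous differences: 2.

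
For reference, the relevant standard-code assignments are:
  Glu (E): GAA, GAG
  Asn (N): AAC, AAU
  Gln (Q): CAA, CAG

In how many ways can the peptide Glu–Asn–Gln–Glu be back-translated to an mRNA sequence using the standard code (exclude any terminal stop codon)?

Glu: 2 codons.
Asn: 2 codons.
Gln: 2 codons.
Glu: 2 codons.
2 × 2 × 2 × 2 = 16.

16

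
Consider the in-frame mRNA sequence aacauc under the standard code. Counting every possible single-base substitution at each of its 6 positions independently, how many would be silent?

Codon 1 (AAC, Asn): 1 synonymous substitution.
Codon 2 (AUC, Ile): 2 synonymous substitutions.
Total: 1 + 2 = 3.

3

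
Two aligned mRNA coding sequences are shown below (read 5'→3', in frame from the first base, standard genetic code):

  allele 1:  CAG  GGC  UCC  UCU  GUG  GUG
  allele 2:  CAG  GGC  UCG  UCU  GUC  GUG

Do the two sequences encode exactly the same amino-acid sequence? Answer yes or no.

Codon 1: CAG Gln / CAG Gln — identical.
Codon 2: GGC Gly / GGC Gly — identical.
Codon 3: UCC Ser / UCG Ser — synonymous.
Codon 4: UCU Ser / UCU Ser — identical.
Codon 5: GUG Val / GUC Val — synonymous.
Codon 6: GUG Val / GUG Val — identical.
Nonsynonymous differences: 0 → same protein.

yes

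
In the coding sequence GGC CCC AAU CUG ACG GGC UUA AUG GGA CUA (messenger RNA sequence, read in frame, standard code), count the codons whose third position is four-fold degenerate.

7

Codon 1 GGC (Gly): third position 4-fold.
Codon 2 CCC (Pro): third position 4-fold.
Codon 3 AAU (Asn): third position 2-fold.
Codon 4 CUG (Leu): third position 4-fold.
Codon 5 ACG (Thr): third position 4-fold.
Codon 6 GGC (Gly): third position 4-fold.
Codon 7 UUA (Leu): third position 2-fold.
Codon 8 AUG (Met): third position 1-fold.
Codon 9 GGA (Gly): third position 4-fold.
Codon 10 CUA (Leu): third position 4-fold.
Four-fold degenerate third positions: 7.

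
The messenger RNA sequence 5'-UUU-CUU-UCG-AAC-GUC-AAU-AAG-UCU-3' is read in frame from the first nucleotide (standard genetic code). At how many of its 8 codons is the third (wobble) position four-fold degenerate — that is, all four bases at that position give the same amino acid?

4

Codon 1 UUU (Phe): third position 2-fold.
Codon 2 CUU (Leu): third position 4-fold.
Codon 3 UCG (Ser): third position 4-fold.
Codon 4 AAC (Asn): third position 2-fold.
Codon 5 GUC (Val): third position 4-fold.
Codon 6 AAU (Asn): third position 2-fold.
Codon 7 AAG (Lys): third position 2-fold.
Codon 8 UCU (Ser): third position 4-fold.
Four-fold degenerate third positions: 4.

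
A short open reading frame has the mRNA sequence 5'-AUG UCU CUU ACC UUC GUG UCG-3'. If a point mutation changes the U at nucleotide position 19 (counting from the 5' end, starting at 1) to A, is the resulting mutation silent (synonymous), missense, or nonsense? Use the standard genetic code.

missense

Position 19 falls in codon 7: UCG → Ser.
After the substitution the codon is ACG → Thr.
Ser ≠ Thr, so this is a missense mutation.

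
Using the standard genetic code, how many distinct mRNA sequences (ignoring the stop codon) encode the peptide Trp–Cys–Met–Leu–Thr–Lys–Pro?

384

Trp: 1 codon.
Cys: 2 codons.
Met: 1 codon.
Leu: 6 codons.
Thr: 4 codons.
Lys: 2 codons.
Pro: 4 codons.
1 × 2 × 1 × 6 × 4 × 2 × 4 = 384.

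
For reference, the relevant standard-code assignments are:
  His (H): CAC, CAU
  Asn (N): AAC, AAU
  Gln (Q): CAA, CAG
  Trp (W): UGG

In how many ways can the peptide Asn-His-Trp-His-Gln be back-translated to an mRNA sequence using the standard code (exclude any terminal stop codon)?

Asn: 2 codons.
His: 2 codons.
Trp: 1 codon.
His: 2 codons.
Gln: 2 codons.
2 × 2 × 1 × 2 × 2 = 16.

16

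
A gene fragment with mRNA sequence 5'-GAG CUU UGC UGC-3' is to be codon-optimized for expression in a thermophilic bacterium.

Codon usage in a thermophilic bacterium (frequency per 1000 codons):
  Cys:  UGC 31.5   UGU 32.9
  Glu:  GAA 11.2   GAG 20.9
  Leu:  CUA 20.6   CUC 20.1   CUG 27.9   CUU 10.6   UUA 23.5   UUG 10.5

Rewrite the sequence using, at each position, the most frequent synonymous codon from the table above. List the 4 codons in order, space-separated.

GAG CUG UGU UGU

Codon 1 (Glu): best is GAG at 20.9.
Codon 2 (Leu): best is CUG at 27.9.
Codon 3 (Cys): best is UGU at 32.9.
Codon 4 (Cys): best is UGU at 32.9.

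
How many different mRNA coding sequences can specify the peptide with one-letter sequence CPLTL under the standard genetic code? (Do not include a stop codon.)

Cys: 2 codons.
Pro: 4 codons.
Leu: 6 codons.
Thr: 4 codons.
Leu: 6 codons.
2 × 4 × 6 × 4 × 6 = 1152.

1152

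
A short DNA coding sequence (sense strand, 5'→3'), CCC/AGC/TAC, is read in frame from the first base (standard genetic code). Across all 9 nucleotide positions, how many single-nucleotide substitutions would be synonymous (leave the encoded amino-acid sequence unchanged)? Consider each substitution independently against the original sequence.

Codon 1 (CCC, Pro): 3 synonymous substitutions.
Codon 2 (AGC, Ser): 1 synonymous substitution.
Codon 3 (TAC, Tyr): 1 synonymous substitution.
Total: 3 + 1 + 1 = 5.

5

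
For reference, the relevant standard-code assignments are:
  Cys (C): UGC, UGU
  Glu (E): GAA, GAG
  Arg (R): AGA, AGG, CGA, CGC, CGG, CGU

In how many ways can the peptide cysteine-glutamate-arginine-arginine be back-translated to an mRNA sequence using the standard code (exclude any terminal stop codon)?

Cys: 2 codons.
Glu: 2 codons.
Arg: 6 codons.
Arg: 6 codons.
2 × 2 × 6 × 6 = 144.

144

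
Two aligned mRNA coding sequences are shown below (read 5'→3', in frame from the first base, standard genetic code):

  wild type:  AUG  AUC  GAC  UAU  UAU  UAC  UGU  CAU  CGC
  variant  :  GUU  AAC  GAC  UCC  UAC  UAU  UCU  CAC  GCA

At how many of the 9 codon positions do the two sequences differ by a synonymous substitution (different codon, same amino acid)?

Codon 1: AUG Met / GUU Val — nonsynonymous.
Codon 2: AUC Ile / AAC Asn — nonsynonymous.
Codon 3: GAC Asp / GAC Asp — identical.
Codon 4: UAU Tyr / UCC Ser — nonsynonymous.
Codon 5: UAU Tyr / UAC Tyr — synonymous.
Codon 6: UAC Tyr / UAU Tyr — synonymous.
Codon 7: UGU Cys / UCU Ser — nonsynonymous.
Codon 8: CAU His / CAC His — synonymous.
Codon 9: CGC Arg / GCA Ala — nonsynonymous.
Synonymous differences: 3.

3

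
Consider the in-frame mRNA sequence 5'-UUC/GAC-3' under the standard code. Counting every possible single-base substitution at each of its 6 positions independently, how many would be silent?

2

Codon 1 (UUC, Phe): 1 synonymous substitution.
Codon 2 (GAC, Asp): 1 synonymous substitution.
Total: 1 + 1 = 2.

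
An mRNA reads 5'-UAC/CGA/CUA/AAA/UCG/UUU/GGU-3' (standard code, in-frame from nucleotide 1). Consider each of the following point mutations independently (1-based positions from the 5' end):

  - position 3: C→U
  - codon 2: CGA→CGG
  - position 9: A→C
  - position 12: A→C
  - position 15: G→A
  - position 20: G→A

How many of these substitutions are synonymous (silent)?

4

Codon 1: UAC (Tyr) → UAU (Tyr) — synonymous.
Codon 2: CGA (Arg) → CGG (Arg) — synonymous.
Codon 3: CUA (Leu) → CUC (Leu) — synonymous.
Codon 4: AAA (Lys) → AAC (Asn) — missense.
Codon 5: UCG (Ser) → UCA (Ser) — synonymous.
Codon 7: GGU (Gly) → GAU (Asp) — missense.
Synonymous: 4 of 6.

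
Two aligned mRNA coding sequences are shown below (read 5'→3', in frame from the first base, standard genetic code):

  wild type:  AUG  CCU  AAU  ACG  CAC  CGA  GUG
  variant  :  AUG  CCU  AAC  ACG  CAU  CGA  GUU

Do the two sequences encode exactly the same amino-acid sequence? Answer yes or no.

Codon 1: AUG Met / AUG Met — identical.
Codon 2: CCU Pro / CCU Pro — identical.
Codon 3: AAU Asn / AAC Asn — synonymous.
Codon 4: ACG Thr / ACG Thr — identical.
Codon 5: CAC His / CAU His — synonymous.
Codon 6: CGA Arg / CGA Arg — identical.
Codon 7: GUG Val / GUU Val — synonymous.
Nonsynonymous differences: 0 → same protein.

yes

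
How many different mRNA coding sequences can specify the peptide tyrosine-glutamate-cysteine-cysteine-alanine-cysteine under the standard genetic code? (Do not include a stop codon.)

128

Tyr: 2 codons.
Glu: 2 codons.
Cys: 2 codons.
Cys: 2 codons.
Ala: 4 codons.
Cys: 2 codons.
2 × 2 × 2 × 2 × 4 × 2 = 128.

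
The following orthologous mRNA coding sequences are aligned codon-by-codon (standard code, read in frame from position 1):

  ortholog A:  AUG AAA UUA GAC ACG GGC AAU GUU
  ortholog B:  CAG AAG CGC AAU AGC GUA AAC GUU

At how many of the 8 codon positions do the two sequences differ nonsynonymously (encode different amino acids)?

5

Codon 1: AUG Met / CAG Gln — nonsynonymous.
Codon 2: AAA Lys / AAG Lys — synonymous.
Codon 3: UUA Leu / CGC Arg — nonsynonymous.
Codon 4: GAC Asp / AAU Asn — nonsynonymous.
Codon 5: ACG Thr / AGC Ser — nonsynonymous.
Codon 6: GGC Gly / GUA Val — nonsynonymous.
Codon 7: AAU Asn / AAC Asn — synonymous.
Codon 8: GUU Val / GUU Val — identical.
Nonsynonymous differences: 5.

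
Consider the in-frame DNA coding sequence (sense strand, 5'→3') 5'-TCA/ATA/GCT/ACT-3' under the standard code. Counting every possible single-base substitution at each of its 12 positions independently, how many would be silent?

Codon 1 (TCA, Ser): 3 synonymous substitutions.
Codon 2 (ATA, Ile): 2 synonymous substitutions.
Codon 3 (GCT, Ala): 3 synonymous substitutions.
Codon 4 (ACT, Thr): 3 synonymous substitutions.
Total: 3 + 2 + 3 + 3 = 11.

11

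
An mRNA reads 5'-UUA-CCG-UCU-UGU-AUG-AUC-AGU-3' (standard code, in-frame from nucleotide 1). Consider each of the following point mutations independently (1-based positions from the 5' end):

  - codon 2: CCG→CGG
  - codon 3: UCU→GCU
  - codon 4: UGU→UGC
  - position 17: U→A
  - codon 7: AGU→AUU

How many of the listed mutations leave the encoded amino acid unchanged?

1

Codon 2: CCG (Pro) → CGG (Arg) — missense.
Codon 3: UCU (Ser) → GCU (Ala) — missense.
Codon 4: UGU (Cys) → UGC (Cys) — synonymous.
Codon 6: AUC (Ile) → AAC (Asn) — missense.
Codon 7: AGU (Ser) → AUU (Ile) — missense.
Synonymous: 1 of 5.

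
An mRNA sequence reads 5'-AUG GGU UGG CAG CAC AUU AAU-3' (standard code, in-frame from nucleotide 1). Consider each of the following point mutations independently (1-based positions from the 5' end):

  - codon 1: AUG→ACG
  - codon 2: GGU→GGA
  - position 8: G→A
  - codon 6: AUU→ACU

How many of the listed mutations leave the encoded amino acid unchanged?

Codon 1: AUG (Met) → ACG (Thr) — missense.
Codon 2: GGU (Gly) → GGA (Gly) — synonymous.
Codon 3: UGG (Trp) → UAG (Stop) — nonsense.
Codon 6: AUU (Ile) → ACU (Thr) — missense.
Synonymous: 1 of 4.

1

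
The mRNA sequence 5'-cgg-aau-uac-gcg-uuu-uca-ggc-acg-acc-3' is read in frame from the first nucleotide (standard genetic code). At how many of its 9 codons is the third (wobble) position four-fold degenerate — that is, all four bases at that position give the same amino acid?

Codon 1 CGG (Arg): third position 4-fold.
Codon 2 AAU (Asn): third position 2-fold.
Codon 3 UAC (Tyr): third position 2-fold.
Codon 4 GCG (Ala): third position 4-fold.
Codon 5 UUU (Phe): third position 2-fold.
Codon 6 UCA (Ser): third position 4-fold.
Codon 7 GGC (Gly): third position 4-fold.
Codon 8 ACG (Thr): third position 4-fold.
Codon 9 ACC (Thr): third position 4-fold.
Four-fold degenerate third positions: 6.

6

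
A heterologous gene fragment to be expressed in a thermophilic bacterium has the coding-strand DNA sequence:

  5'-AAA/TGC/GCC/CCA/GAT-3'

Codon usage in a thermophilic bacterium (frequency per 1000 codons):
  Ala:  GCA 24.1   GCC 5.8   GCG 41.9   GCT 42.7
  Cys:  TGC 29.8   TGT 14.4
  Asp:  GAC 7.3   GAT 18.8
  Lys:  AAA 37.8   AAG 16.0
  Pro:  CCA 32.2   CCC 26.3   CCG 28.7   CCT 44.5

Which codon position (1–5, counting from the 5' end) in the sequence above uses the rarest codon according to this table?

Codon 1 AAA (Lys): 37.8 per 1000.
Codon 2 TGC (Cys): 29.8 per 1000.
Codon 3 GCC (Ala): 5.8 per 1000.
Codon 4 CCA (Pro): 32.2 per 1000.
Codon 5 GAT (Asp): 18.8 per 1000.
Lowest frequency is 5.8 at codon 3.

3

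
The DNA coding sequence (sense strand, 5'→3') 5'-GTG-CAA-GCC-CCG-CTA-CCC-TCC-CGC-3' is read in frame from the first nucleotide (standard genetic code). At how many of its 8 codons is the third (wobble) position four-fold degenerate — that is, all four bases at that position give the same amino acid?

7

Codon 1 GTG (Val): third position 4-fold.
Codon 2 CAA (Gln): third position 2-fold.
Codon 3 GCC (Ala): third position 4-fold.
Codon 4 CCG (Pro): third position 4-fold.
Codon 5 CTA (Leu): third position 4-fold.
Codon 6 CCC (Pro): third position 4-fold.
Codon 7 TCC (Ser): third position 4-fold.
Codon 8 CGC (Arg): third position 4-fold.
Four-fold degenerate third positions: 7.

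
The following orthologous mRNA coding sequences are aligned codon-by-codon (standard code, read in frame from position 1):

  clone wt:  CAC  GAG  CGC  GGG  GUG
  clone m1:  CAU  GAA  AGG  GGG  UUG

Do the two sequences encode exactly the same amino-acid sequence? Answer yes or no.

no

Codon 1: CAC His / CAU His — synonymous.
Codon 2: GAG Glu / GAA Glu — synonymous.
Codon 3: CGC Arg / AGG Arg — synonymous.
Codon 4: GGG Gly / GGG Gly — identical.
Codon 5: GUG Val / UUG Leu — nonsynonymous.
Nonsynonymous differences: 1 → different protein.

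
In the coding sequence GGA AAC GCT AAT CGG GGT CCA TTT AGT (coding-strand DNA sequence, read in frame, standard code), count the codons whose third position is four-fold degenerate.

Codon 1 GGA (Gly): third position 4-fold.
Codon 2 AAC (Asn): third position 2-fold.
Codon 3 GCT (Ala): third position 4-fold.
Codon 4 AAT (Asn): third position 2-fold.
Codon 5 CGG (Arg): third position 4-fold.
Codon 6 GGT (Gly): third position 4-fold.
Codon 7 CCA (Pro): third position 4-fold.
Codon 8 TTT (Phe): third position 2-fold.
Codon 9 AGT (Ser): third position 2-fold.
Four-fold degenerate third positions: 5.

5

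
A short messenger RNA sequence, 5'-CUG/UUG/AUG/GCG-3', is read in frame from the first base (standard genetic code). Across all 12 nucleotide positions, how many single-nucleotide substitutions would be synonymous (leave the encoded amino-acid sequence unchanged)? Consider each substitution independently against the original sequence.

9

Codon 1 (CUG, Leu): 4 synonymous substitutions.
Codon 2 (UUG, Leu): 2 synonymous substitutions.
Codon 3 (AUG, Met): 0 synonymous substitutions.
Codon 4 (GCG, Ala): 3 synonymous substitutions.
Total: 4 + 2 + 0 + 3 = 9.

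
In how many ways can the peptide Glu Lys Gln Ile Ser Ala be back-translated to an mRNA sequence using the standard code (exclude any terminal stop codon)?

Glu: 2 codons.
Lys: 2 codons.
Gln: 2 codons.
Ile: 3 codons.
Ser: 6 codons.
Ala: 4 codons.
2 × 2 × 2 × 3 × 6 × 4 = 576.

576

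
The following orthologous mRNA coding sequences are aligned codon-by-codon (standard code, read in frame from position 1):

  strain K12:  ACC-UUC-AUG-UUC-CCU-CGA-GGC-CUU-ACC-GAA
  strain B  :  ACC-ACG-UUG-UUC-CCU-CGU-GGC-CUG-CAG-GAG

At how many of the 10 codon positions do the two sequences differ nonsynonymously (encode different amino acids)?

Codon 1: ACC Thr / ACC Thr — identical.
Codon 2: UUC Phe / ACG Thr — nonsynonymous.
Codon 3: AUG Met / UUG Leu — nonsynonymous.
Codon 4: UUC Phe / UUC Phe — identical.
Codon 5: CCU Pro / CCU Pro — identical.
Codon 6: CGA Arg / CGU Arg — synonymous.
Codon 7: GGC Gly / GGC Gly — identical.
Codon 8: CUU Leu / CUG Leu — synonymous.
Codon 9: ACC Thr / CAG Gln — nonsynonymous.
Codon 10: GAA Glu / GAG Glu — synonymous.
Nonsynonymous differences: 3.

3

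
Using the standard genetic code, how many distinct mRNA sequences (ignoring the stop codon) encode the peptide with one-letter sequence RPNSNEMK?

Arg: 6 codons.
Pro: 4 codons.
Asn: 2 codons.
Ser: 6 codons.
Asn: 2 codons.
Glu: 2 codons.
Met: 1 codon.
Lys: 2 codons.
6 × 4 × 2 × 6 × 2 × 2 × 1 × 2 = 2304.

2304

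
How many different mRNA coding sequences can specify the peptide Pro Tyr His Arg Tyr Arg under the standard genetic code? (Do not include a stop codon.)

1152

Pro: 4 codons.
Tyr: 2 codons.
His: 2 codons.
Arg: 6 codons.
Tyr: 2 codons.
Arg: 6 codons.
4 × 2 × 2 × 6 × 2 × 6 = 1152.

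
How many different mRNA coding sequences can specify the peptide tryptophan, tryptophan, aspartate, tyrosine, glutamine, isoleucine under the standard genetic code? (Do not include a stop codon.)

Trp: 1 codon.
Trp: 1 codon.
Asp: 2 codons.
Tyr: 2 codons.
Gln: 2 codons.
Ile: 3 codons.
1 × 1 × 2 × 2 × 2 × 3 = 24.

24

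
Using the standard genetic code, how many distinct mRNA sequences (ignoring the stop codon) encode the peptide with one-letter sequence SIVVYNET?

Ser: 6 codons.
Ile: 3 codons.
Val: 4 codons.
Val: 4 codons.
Tyr: 2 codons.
Asn: 2 codons.
Glu: 2 codons.
Thr: 4 codons.
6 × 3 × 4 × 4 × 2 × 2 × 2 × 4 = 9216.

9216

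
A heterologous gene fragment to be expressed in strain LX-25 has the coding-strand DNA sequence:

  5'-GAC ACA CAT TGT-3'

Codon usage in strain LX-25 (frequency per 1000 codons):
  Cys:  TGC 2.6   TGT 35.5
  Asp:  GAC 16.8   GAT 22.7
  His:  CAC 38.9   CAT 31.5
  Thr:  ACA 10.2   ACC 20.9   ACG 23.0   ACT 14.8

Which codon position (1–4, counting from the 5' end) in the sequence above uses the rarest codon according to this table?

2

Codon 1 GAC (Asp): 16.8 per 1000.
Codon 2 ACA (Thr): 10.2 per 1000.
Codon 3 CAT (His): 31.5 per 1000.
Codon 4 TGT (Cys): 35.5 per 1000.
Lowest frequency is 10.2 at codon 2.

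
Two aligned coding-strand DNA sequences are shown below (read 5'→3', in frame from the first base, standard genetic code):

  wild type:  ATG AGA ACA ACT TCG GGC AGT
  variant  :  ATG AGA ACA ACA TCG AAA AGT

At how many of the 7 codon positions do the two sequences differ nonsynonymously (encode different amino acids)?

Codon 1: ATG Met / ATG Met — identical.
Codon 2: AGA Arg / AGA Arg — identical.
Codon 3: ACA Thr / ACA Thr — identical.
Codon 4: ACT Thr / ACA Thr — synonymous.
Codon 5: TCG Ser / TCG Ser — identical.
Codon 6: GGC Gly / AAA Lys — nonsynonymous.
Codon 7: AGT Ser / AGT Ser — identical.
Nonsynonymous differences: 1.

1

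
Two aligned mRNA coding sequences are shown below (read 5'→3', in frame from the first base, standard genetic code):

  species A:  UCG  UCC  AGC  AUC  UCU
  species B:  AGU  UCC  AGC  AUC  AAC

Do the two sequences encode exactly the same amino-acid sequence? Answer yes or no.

no

Codon 1: UCG Ser / AGU Ser — synonymous.
Codon 2: UCC Ser / UCC Ser — identical.
Codon 3: AGC Ser / AGC Ser — identical.
Codon 4: AUC Ile / AUC Ile — identical.
Codon 5: UCU Ser / AAC Asn — nonsynonymous.
Nonsynonymous differences: 1 → different protein.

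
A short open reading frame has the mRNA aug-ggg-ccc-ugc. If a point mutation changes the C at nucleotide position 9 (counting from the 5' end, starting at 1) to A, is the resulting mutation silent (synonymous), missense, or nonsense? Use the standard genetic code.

Position 9 falls in codon 3: CCC → Pro.
After the substitution the codon is CCA → Pro.
Both encode Pro, so the change is synonymous.

silent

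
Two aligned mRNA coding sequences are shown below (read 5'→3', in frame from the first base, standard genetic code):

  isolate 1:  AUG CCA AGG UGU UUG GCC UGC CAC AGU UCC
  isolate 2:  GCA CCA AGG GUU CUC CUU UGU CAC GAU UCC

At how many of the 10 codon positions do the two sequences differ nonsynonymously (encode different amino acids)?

4

Codon 1: AUG Met / GCA Ala — nonsynonymous.
Codon 2: CCA Pro / CCA Pro — identical.
Codon 3: AGG Arg / AGG Arg — identical.
Codon 4: UGU Cys / GUU Val — nonsynonymous.
Codon 5: UUG Leu / CUC Leu — synonymous.
Codon 6: GCC Ala / CUU Leu — nonsynonymous.
Codon 7: UGC Cys / UGU Cys — synonymous.
Codon 8: CAC His / CAC His — identical.
Codon 9: AGU Ser / GAU Asp — nonsynonymous.
Codon 10: UCC Ser / UCC Ser — identical.
Nonsynonymous differences: 4.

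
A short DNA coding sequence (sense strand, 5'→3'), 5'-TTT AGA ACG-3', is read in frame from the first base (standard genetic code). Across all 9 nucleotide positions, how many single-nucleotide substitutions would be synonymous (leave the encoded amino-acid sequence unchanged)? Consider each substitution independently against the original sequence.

6

Codon 1 (TTT, Phe): 1 synonymous substitution.
Codon 2 (AGA, Arg): 2 synonymous substitutions.
Codon 3 (ACG, Thr): 3 synonymous substitutions.
Total: 1 + 2 + 3 = 6.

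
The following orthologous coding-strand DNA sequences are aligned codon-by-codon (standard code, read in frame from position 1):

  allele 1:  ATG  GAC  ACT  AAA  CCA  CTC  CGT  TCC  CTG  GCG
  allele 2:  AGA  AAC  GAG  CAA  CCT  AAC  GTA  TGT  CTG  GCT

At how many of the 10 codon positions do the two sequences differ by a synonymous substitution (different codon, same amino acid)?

Codon 1: ATG Met / AGA Arg — nonsynonymous.
Codon 2: GAC Asp / AAC Asn — nonsynonymous.
Codon 3: ACT Thr / GAG Glu — nonsynonymous.
Codon 4: AAA Lys / CAA Gln — nonsynonymous.
Codon 5: CCA Pro / CCT Pro — synonymous.
Codon 6: CTC Leu / AAC Asn — nonsynonymous.
Codon 7: CGT Arg / GTA Val — nonsynonymous.
Codon 8: TCC Ser / TGT Cys — nonsynonymous.
Codon 9: CTG Leu / CTG Leu — identical.
Codon 10: GCG Ala / GCT Ala — synonymous.
Synonymous differences: 2.

2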